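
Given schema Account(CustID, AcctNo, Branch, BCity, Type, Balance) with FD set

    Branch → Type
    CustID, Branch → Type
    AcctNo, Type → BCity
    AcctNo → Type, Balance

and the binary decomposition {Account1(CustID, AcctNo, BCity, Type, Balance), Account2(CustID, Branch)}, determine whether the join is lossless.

No

Common attributes: Account1 ∩ Account2 = {CustID}.
No dependency enlarges {CustID}, so (CustID)⁺ = {CustID}.
The closure contains neither all of Account1 = {CustID, AcctNo, BCity, Type, Balance} nor all of Account2 = {CustID, Branch}, so the common attributes are not a superkey of either fragment. The join is lossy.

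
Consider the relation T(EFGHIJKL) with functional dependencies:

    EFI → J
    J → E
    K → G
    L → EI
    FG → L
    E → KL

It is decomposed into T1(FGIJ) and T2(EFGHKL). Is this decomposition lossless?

Common attributes: T1 ∩ T2 = {FG}.
Closure of {FG}: FG → L applies, adding L; L → EI applies, adding EI; E → KL applies, adding K; EFI → J applies, adding J. So (FG)⁺ = {EFGIJKL}.
This closure contains every attribute of T1, so T1 ∩ T2 → T1. The join is lossless.

Yes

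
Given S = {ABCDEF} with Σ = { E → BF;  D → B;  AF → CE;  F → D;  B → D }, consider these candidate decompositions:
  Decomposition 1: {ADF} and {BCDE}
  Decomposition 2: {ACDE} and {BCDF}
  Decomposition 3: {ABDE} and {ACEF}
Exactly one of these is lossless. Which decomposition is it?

Decomposition 3

Decomposition 1: common = {D}, closure = {BD} → lossy.
Decomposition 2: common = {CD}, closure = {BCD} → lossy.
Decomposition 3: common = {AE}, closure = {ABCDEF} → lossless.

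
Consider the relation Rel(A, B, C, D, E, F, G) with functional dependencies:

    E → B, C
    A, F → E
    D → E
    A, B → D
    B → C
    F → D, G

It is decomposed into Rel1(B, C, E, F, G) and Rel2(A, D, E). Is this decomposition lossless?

Common attributes: Rel1 ∩ Rel2 = {E}.
Closure of {E}: E → B, C applies, adding B, C. So (E)⁺ = {B, C, E}.
The closure contains neither all of Rel1 = {B, C, E, F, G} nor all of Rel2 = {A, D, E}, so the common attributes are not a superkey of either fragment. The join is lossy.

No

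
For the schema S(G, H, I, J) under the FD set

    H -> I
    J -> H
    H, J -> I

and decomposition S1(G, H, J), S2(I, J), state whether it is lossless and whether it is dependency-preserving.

lossless but not dependency-preserving

Lossless test: (J)⁺ = {H, I, J}, which contains all of one fragment — lossless.
Dependency preservation: the restricted closure of {H} across the fragments never reaches {I}, so H → I cannot be enforced without a join — not preserved.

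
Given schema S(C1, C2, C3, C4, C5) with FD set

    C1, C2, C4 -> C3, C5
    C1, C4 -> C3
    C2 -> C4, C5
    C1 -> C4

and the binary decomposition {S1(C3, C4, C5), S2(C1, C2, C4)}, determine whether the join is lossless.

Common attributes: S1 ∩ S2 = {C4}.
No dependency enlarges {C4}, so (C4)⁺ = {C4}.
The closure contains neither all of S1 = {C3, C4, C5} nor all of S2 = {C1, C2, C4}, so the common attributes are not a superkey of either fragment. The join is lossy.

No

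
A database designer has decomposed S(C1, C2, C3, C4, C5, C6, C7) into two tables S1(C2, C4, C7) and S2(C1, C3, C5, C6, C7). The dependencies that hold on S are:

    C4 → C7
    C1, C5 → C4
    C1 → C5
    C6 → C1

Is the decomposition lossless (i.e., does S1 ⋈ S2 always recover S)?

Common attributes: S1 ∩ S2 = {C7}.
No dependency enlarges {C7}, so (C7)⁺ = {C7}.
The closure contains neither all of S1 = {C2, C4, C7} nor all of S2 = {C1, C3, C5, C6, C7}, so the common attributes are not a superkey of either fragment. The join is lossy.

No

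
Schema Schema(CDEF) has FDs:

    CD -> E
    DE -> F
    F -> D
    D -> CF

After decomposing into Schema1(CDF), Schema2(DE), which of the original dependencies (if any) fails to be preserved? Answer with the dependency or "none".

none

CD → E: restricted closure across fragments reaches E.
DE → F: restricted closure across fragments reaches F.
F → D lies within Schema1.
D → CF lies within Schema1.
Every dependency is enforceable on the fragments, so the decomposition is dependency-preserving.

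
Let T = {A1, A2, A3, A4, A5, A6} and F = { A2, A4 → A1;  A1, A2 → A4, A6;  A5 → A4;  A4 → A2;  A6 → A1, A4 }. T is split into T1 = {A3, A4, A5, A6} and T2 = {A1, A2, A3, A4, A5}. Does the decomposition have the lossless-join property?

Yes

Common attributes: T1 ∩ T2 = {A3, A4, A5}.
Closure of {A3, A4, A5}: A4 → A2 applies, adding A2; A2, A4 → A1 applies, adding A1; A1, A2 → A4, A6 applies, adding A6. So (A3, A4, A5)⁺ = {A1, A2, A3, A4, A5, A6}.
This closure contains every attribute of T1, so T1 ∩ T2 → T1. The join is lossless.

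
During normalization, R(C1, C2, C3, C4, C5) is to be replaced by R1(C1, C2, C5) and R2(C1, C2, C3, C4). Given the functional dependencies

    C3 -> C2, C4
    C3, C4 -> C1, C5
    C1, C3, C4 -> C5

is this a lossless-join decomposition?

No

Common attributes: R1 ∩ R2 = {C1, C2}.
No dependency enlarges {C1, C2}, so (C1, C2)⁺ = {C1, C2}.
The closure contains neither all of R1 = {C1, C2, C5} nor all of R2 = {C1, C2, C3, C4}, so the common attributes are not a superkey of either fragment. The join is lossy.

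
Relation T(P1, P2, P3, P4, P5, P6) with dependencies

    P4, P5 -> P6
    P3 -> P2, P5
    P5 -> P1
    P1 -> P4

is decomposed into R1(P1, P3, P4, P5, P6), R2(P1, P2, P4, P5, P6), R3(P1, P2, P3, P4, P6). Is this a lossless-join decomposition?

Yes

Chase test. Columns are P1, P2, P3, P4, P5, P6; row i has aⱼ where attribute j ∈ Ri, else bᵢⱼ.
Initial tableau (one row per fragment):
  row 1: a1 b12 a3 a4 a5 a6
  row 2: a1 a2 b23 a4 a5 a6
  row 3: a1 a2 a3 a4 b35 a6
Rows 1 and 3 agree on P3; apply P3→P2, P5 and equate their P2, P5 entries.
Row 1 is now all distinguished symbols — the join is lossless.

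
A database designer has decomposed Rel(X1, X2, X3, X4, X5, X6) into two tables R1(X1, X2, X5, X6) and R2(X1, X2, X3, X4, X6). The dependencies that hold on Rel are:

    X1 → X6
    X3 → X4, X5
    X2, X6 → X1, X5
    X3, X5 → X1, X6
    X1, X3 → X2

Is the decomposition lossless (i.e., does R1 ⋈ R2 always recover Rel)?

Common attributes: R1 ∩ R2 = {X1, X2, X6}.
Closure of {X1, X2, X6}: X2, X6 → X1, X5 applies, adding X5. So (X1, X2, X6)⁺ = {X1, X2, X5, X6}.
This closure contains every attribute of R1, so R1 ∩ R2 → R1. The join is lossless.

Yes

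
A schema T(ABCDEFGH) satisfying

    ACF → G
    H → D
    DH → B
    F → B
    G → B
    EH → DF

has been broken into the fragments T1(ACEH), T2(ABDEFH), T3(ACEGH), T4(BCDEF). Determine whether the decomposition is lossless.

Yes

Chase test. Columns are ABCDEFGH; row i has aⱼ where attribute j ∈ Ti, else bᵢⱼ.
Initial tableau (one row per fragment):
  row 1: a1 b12 a3 b14 a5 b16 b17 a8
  row 2: a1 a2 b23 a4 a5 a6 b27 a8
  row 3: a1 b32 a3 b34 a5 b36 a7 a8
  row 4: b41 a2 a3 a4 a5 a6 b47 b48
Rows 1 and 2 agree on H; apply H→D and equate their D entries.
Rows 1 and 3 agree on H; apply H→D and equate their D entries.
Rows 1 and 2 agree on DH; apply DH→B and equate their B entries.
Rows 1 and 3 agree on DH; apply DH→B and equate their B entries.
Rows 1 and 2 agree on EH; apply EH→DF and equate their DF entries.
Rows 1 and 3 agree on EH; apply EH→DF and equate their DF entries.
Rows 1 and 3 agree on ACF; apply ACF→G and equate their G entries.
Row 1 is now all distinguished symbols — the join is lossless.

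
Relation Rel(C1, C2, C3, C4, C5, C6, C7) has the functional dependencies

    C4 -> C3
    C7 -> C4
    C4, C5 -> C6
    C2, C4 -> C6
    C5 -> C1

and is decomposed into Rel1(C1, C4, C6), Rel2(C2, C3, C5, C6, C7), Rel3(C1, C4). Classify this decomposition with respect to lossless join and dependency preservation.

lossy and not dependency-preserving

Lossless test (chase): Rows 1 and 3 agree on C4; apply C4→C3 and equate their C3 entries. No row becomes fully distinguished — the join is lossy.
Dependency preservation: the restricted closure of {C4} across the fragments never reaches {C3}, so C4 → C3 cannot be enforced without a join — not preserved.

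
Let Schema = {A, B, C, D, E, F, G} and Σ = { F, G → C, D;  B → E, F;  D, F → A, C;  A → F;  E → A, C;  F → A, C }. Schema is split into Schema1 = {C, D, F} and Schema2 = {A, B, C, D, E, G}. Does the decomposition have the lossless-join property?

No

Common attributes: Schema1 ∩ Schema2 = {C, D}.
No dependency enlarges {C, D}, so (C, D)⁺ = {C, D}.
The closure contains neither all of Schema1 = {C, D, F} nor all of Schema2 = {A, B, C, D, E, G}, so the common attributes are not a superkey of either fragment. The join is lossy.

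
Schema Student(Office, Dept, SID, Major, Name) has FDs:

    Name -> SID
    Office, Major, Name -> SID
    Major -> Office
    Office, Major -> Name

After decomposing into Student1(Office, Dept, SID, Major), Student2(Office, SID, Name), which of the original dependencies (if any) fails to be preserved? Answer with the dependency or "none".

Office, Major -> Name

Check Office, Major → Name: no single fragment contains all of {Office, Major, Name}, and the restricted closure of {Office, Major} across the fragments never reaches {Name}.
Name → SID is preserved.
Office, Major, Name → SID is preserved.
Major → Office is preserved.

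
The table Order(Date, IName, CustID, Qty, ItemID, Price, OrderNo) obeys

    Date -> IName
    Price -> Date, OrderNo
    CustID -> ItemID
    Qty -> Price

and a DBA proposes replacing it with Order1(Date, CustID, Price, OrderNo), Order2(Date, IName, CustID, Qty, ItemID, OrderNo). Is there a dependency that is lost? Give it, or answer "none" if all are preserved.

Check Qty → Price: no single fragment contains all of {Qty, Price}, and the restricted closure of {Qty} across the fragments never reaches {Price}.
Date → IName is preserved.
Price → Date, OrderNo is preserved.
CustID → ItemID is preserved.

Qty -> Price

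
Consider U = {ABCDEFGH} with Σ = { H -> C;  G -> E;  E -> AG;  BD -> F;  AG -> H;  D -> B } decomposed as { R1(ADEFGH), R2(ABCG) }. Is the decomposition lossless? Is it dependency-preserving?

lossy and not dependency-preserving

Lossless test: (AG)⁺ = {ACEGH}, which is a superkey of neither fragment — lossy.
Dependency preservation: the restricted closure of {H} across the fragments never reaches {C}, so H → C cannot be enforced without a join — not preserved.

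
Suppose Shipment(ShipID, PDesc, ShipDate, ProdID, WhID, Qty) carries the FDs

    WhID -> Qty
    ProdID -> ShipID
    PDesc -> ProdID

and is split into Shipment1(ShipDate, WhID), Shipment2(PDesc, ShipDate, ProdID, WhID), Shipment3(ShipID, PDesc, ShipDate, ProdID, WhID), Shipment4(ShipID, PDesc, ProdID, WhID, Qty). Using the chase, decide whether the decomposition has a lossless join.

Chase test. Columns are ShipID, PDesc, ShipDate, ProdID, WhID, Qty; row i has aⱼ where attribute j ∈ Shipmenti, else bᵢⱼ.
Initial tableau (one row per fragment):
  row 1: b11 b12 a3 b14 a5 b16
  row 2: b21 a2 a3 a4 a5 b26
  row 3: a1 a2 a3 a4 a5 b36
  row 4: a1 a2 b43 a4 a5 a6
Rows 1 and 2 agree on WhID; apply WhID→Qty and equate their Qty entries.
Rows 1 and 3 agree on WhID; apply WhID→Qty and equate their Qty entries.
Rows 1 and 4 agree on WhID; apply WhID→Qty and equate their Qty entries.
Rows 2 and 3 agree on ProdID; apply ProdID→ShipID and equate their ShipID entries.
Row 2 is now all distinguished symbols — the join is lossless.

Yes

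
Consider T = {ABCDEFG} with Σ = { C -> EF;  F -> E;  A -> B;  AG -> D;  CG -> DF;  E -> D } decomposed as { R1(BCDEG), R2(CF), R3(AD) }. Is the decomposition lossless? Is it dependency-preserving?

lossy and not dependency-preserving

Lossless test (chase): Rows 1 and 2 agree on C; apply C→EF and equate their EF entries. Rows 1 and 2 agree on E; apply E→D and equate their D entries. No row becomes fully distinguished — the join is lossy.
Dependency preservation: the restricted closure of {F} across the fragments never reaches {E}, so F → E cannot be enforced without a join — not preserved.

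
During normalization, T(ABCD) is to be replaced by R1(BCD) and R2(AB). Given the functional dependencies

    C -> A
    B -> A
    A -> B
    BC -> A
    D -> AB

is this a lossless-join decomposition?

Yes

Common attributes: R1 ∩ R2 = {B}.
Closure of {B}: B → A applies, adding A. So (B)⁺ = {AB}.
This closure contains every attribute of R2, so R1 ∩ R2 → R2. The join is lossless.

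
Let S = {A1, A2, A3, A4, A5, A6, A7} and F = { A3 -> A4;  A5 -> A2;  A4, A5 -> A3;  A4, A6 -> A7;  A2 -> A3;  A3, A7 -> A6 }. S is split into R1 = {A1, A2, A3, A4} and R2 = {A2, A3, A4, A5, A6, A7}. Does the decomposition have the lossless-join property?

Common attributes: R1 ∩ R2 = {A2, A3, A4}.
No dependency enlarges {A2, A3, A4}, so (A2, A3, A4)⁺ = {A2, A3, A4}.
The closure contains neither all of R1 = {A1, A2, A3, A4} nor all of R2 = {A2, A3, A4, A5, A6, A7}, so the common attributes are not a superkey of either fragment. The join is lossy.

No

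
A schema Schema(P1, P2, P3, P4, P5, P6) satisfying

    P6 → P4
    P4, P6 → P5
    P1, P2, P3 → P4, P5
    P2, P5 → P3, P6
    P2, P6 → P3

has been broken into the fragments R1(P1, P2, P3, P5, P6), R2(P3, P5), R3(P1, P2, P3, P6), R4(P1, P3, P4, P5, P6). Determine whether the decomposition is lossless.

Chase test. Columns are P1, P2, P3, P4, P5, P6; row i has aⱼ where attribute j ∈ Ri, else bᵢⱼ.
Initial tableau (one row per fragment):
  row 1: a1 a2 a3 b14 a5 a6
  row 2: b21 b22 a3 b24 a5 b26
  row 3: a1 a2 a3 b34 b35 a6
  row 4: a1 b42 a3 a4 a5 a6
Rows 1 and 3 agree on P6; apply P6→P4 and equate their P4 entries.
Rows 1 and 4 agree on P6; apply P6→P4 and equate their P4 entries.
Rows 1 and 3 agree on P4, P6; apply P4, P6→P5 and equate their P5 entries.
Row 1 is now all distinguished symbols — the join is lossless.

Yes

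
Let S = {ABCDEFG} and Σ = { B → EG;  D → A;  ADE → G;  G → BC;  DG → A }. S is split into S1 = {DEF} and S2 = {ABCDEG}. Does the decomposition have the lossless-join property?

Yes

Common attributes: S1 ∩ S2 = {DE}.
Closure of {DE}: D → A applies, adding A; ADE → G applies, adding G; G → BC applies, adding BC. So (DE)⁺ = {ABCDEG}.
This closure contains every attribute of S2, so S1 ∩ S2 → S2. The join is lossless.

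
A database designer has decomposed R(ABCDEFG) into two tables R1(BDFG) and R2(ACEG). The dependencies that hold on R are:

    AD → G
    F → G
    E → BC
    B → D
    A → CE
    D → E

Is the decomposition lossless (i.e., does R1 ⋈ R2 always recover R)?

Common attributes: R1 ∩ R2 = {G}.
No dependency enlarges {G}, so (G)⁺ = {G}.
The closure contains neither all of R1 = {BDFG} nor all of R2 = {ACEG}, so the common attributes are not a superkey of either fragment. The join is lossy.

No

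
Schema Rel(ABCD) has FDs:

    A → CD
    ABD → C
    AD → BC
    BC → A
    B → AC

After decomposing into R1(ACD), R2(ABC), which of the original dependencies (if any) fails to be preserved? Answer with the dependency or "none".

none

A → CD lies within R1.
ABD → C: restricted closure across fragments reaches C.
AD → BC: restricted closure across fragments reaches BC.
BC → A lies within R2.
B → AC lies within R2.
Every dependency is enforceable on the fragments, so the decomposition is dependency-preserving.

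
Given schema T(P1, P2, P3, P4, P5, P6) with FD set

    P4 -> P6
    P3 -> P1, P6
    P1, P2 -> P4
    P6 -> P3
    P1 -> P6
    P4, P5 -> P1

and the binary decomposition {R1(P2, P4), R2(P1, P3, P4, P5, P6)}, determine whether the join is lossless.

Common attributes: R1 ∩ R2 = {P4}.
Closure of {P4}: P4 → P6 applies, adding P6; P6 → P3 applies, adding P3; P3 → P1, P6 applies, adding P1. So (P4)⁺ = {P1, P3, P4, P6}.
The closure contains neither all of R1 = {P2, P4} nor all of R2 = {P1, P3, P4, P5, P6}, so the common attributes are not a superkey of either fragment. The join is lossy.

No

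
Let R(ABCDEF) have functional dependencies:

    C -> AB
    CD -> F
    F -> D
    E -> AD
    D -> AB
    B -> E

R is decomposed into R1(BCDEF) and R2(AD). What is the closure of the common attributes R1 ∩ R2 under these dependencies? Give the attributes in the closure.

R1 ∩ R2 = {D}.
D → AB applies, adding AB
B → E applies, adding E
Closure: {ABDE}.

ABDE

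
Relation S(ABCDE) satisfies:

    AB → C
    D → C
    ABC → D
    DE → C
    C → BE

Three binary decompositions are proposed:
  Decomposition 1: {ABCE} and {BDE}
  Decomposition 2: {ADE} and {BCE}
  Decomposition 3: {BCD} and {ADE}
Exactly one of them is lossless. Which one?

Decomposition 1: common = {BE}, closure = {BE} → lossy.
Decomposition 2: common = {E}, closure = {E} → lossy.
Decomposition 3: common = {D}, closure = {BCDE} → lossless.

Decomposition 3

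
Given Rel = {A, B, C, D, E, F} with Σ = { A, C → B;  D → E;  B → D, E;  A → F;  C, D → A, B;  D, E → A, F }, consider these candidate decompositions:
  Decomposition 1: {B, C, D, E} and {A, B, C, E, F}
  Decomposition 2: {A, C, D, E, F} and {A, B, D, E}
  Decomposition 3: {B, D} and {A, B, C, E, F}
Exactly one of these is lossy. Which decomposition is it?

Decomposition 2

Decomposition 1: common = {B, C, E}, closure = {A, B, C, D, E, F} → lossless.
Decomposition 2: common = {A, D, E}, closure = {A, D, E, F} → lossy.
Decomposition 3: common = {B}, closure = {A, B, D, E, F} → lossless.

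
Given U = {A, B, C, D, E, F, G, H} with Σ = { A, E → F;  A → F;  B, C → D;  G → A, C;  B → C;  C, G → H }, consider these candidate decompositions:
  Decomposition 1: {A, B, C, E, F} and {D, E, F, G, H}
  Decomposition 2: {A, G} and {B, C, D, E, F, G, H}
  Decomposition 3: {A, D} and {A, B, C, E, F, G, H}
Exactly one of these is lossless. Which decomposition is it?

Decomposition 2

Decomposition 1: common = {E, F}, closure = {E, F} → lossy.
Decomposition 2: common = {G}, closure = {A, C, F, G, H} → lossless.
Decomposition 3: common = {A}, closure = {A, F} → lossy.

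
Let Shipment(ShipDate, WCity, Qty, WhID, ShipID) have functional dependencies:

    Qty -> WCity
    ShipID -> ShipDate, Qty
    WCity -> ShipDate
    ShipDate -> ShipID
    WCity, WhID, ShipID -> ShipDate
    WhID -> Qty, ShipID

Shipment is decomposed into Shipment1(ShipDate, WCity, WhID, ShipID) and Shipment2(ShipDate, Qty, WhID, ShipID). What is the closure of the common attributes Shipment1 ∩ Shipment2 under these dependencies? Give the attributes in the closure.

Shipment1 ∩ Shipment2 = {ShipDate, WhID, ShipID}.
ShipID → ShipDate, Qty applies, adding Qty
Qty → WCity applies, adding WCity
Closure: {ShipDate, WCity, Qty, WhID, ShipID}.

ShipDate, WCity, Qty, WhID, ShipID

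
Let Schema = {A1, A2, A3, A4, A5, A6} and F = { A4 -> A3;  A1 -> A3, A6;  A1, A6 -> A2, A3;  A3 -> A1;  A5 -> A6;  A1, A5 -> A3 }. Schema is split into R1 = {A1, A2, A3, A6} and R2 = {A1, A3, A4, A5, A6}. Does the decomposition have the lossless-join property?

Common attributes: R1 ∩ R2 = {A1, A3, A6}.
Closure of {A1, A3, A6}: A1, A6 → A2, A3 applies, adding A2. So (A1, A3, A6)⁺ = {A1, A2, A3, A6}.
This closure contains every attribute of R1, so R1 ∩ R2 → R1. The join is lossless.

Yes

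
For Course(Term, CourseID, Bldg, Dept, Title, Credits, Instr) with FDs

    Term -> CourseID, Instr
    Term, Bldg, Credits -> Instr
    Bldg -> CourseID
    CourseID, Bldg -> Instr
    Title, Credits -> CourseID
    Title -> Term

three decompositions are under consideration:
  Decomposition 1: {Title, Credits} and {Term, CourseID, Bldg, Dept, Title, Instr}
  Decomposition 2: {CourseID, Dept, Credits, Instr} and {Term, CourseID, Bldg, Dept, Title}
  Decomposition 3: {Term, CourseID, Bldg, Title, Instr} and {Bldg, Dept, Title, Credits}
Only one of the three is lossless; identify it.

Decomposition 3

Decomposition 1: common = {Title}, closure = {Term, CourseID, Title, Instr} → lossy.
Decomposition 2: common = {CourseID, Dept}, closure = {CourseID, Dept} → lossy.
Decomposition 3: common = {Bldg, Title}, closure = {Term, CourseID, Bldg, Title, Instr} → lossless.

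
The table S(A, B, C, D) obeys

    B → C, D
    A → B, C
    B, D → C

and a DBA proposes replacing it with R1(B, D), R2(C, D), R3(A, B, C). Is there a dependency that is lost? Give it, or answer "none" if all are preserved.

none

B → C, D: restricted closure across fragments reaches C, D.
A → B, C lies within R3.
B, D → C: restricted closure across fragments reaches C.
Every dependency is enforceable on the fragments, so the decomposition is dependency-preserving.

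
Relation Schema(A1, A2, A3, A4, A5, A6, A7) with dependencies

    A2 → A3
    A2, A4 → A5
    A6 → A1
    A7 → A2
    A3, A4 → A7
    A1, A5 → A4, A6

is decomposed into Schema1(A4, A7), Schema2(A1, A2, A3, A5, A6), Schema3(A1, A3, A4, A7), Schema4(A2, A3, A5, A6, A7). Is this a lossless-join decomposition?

Chase test. Columns are A1, A2, A3, A4, A5, A6, A7; row i has aⱼ where attribute j ∈ Schemai, else bᵢⱼ.
Initial tableau (one row per fragment):
  row 1: b11 b12 b13 a4 b15 b16 a7
  row 2: a1 a2 a3 b24 a5 a6 b27
  row 3: a1 b32 a3 a4 b35 b36 a7
  row 4: b41 a2 a3 b44 a5 a6 a7
Rows 2 and 4 agree on A6; apply A6→A1 and equate their A1 entries.
Rows 1 and 3 agree on A7; apply A7→A2 and equate their A2 entries.
Rows 1 and 4 agree on A7; apply A7→A2 and equate their A2 entries.
Rows 2 and 4 agree on A1, A5; apply A1, A5→A4, A6 and equate their A4, A6 entries.
Rows 1 and 2 agree on A2; apply A2→A3 and equate their A3 entries.
Rows 1 and 3 agree on A2, A4; apply A2, A4→A5 and equate their A5 entries.
Rows 2 and 4 agree on A3, A4; apply A3, A4→A7 and equate their A7 entries.
No row becomes fully distinguished — the join is lossy.

No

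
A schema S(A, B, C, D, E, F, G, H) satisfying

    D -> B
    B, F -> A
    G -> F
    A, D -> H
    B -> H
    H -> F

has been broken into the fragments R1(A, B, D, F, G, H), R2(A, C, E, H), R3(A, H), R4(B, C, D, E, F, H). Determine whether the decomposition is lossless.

No

Chase test. Columns are A, B, C, D, E, F, G, H; row i has aⱼ where attribute j ∈ Ri, else bᵢⱼ.
Initial tableau (one row per fragment):
  row 1: a1 a2 b13 a4 b15 a6 a7 a8
  row 2: a1 b22 a3 b24 a5 b26 b27 a8
  row 3: a1 b32 b33 b34 b35 b36 b37 a8
  row 4: b41 a2 a3 a4 a5 a6 b47 a8
Rows 1 and 4 agree on B, F; apply B, F→A and equate their A entries.
Rows 1 and 2 agree on H; apply H→F and equate their F entries.
Rows 1 and 3 agree on H; apply H→F and equate their F entries.
No row becomes fully distinguished — the join is lossy.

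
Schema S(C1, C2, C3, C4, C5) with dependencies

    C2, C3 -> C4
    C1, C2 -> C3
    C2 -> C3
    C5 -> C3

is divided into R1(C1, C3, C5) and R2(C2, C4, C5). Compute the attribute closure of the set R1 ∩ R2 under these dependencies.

C3, C5

R1 ∩ R2 = {C5}.
C5 → C3 applies, adding C3
Closure: {C3, C5}.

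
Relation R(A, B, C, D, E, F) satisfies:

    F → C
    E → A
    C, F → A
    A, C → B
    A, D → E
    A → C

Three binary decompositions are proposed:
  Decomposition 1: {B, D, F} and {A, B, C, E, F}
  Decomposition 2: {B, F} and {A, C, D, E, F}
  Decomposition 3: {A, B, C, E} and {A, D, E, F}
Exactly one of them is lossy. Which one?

Decomposition 1

Decomposition 1: common = {B, F}, closure = {A, B, C, F} → lossy.
Decomposition 2: common = {F}, closure = {A, B, C, F} → lossless.
Decomposition 3: common = {A, E}, closure = {A, B, C, E} → lossless.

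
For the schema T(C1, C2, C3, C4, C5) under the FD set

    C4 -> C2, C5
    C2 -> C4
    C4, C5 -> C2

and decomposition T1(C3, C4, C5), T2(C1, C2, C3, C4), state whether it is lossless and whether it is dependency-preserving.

lossless and dependency-preserving

Lossless test: (C3, C4)⁺ = {C2, C3, C4, C5}, which contains all of one fragment — lossless.
Dependency preservation: C4 → C2, C5; C4, C5 → C2 are not contained in any single fragment, but the restricted closure of each left-hand side across the fragments still reaches the right-hand side; the remaining FDs each lie inside some fragment. All dependencies are preserved.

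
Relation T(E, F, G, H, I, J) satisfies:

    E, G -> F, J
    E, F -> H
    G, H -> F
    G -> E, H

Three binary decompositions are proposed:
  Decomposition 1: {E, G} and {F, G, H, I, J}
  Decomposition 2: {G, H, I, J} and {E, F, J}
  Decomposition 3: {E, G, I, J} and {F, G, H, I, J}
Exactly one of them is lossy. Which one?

Decomposition 2

Decomposition 1: common = {G}, closure = {E, F, G, H, J} → lossless.
Decomposition 2: common = {J}, closure = {J} → lossy.
Decomposition 3: common = {G, I, J}, closure = {E, F, G, H, I, J} → lossless.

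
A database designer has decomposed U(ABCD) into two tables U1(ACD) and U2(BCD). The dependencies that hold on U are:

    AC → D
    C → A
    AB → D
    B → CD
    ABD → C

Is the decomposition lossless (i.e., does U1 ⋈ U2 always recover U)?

Yes

Common attributes: U1 ∩ U2 = {CD}.
Closure of {CD}: C → A applies, adding A. So (CD)⁺ = {ACD}.
This closure contains every attribute of U1, so U1 ∩ U2 → U1. The join is lossless.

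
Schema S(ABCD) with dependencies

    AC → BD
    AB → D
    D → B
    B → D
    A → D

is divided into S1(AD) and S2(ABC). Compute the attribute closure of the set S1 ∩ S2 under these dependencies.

S1 ∩ S2 = {A}.
A → D applies, adding D
D → B applies, adding B
Closure: {ABD}.

ABD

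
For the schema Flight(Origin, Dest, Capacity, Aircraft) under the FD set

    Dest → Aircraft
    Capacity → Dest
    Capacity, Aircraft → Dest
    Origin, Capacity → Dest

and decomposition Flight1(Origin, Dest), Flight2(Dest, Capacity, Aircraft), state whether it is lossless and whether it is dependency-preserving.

Lossless test: (Dest)⁺ = {Dest, Aircraft}, which is a superkey of neither fragment — lossy.
Dependency preservation: Origin, Capacity → Dest is not contained in any single fragment, but the restricted closure of its left-hand side across the fragments still reaches the right-hand side; the remaining FDs each lie inside some fragment. All dependencies are preserved.

lossy but dependency-preserving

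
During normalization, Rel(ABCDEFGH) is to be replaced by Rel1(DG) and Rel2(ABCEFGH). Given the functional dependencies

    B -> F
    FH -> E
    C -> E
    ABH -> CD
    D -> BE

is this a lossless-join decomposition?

Common attributes: Rel1 ∩ Rel2 = {G}.
No dependency enlarges {G}, so (G)⁺ = {G}.
The closure contains neither all of Rel1 = {DG} nor all of Rel2 = {ABCEFGH}, so the common attributes are not a superkey of either fragment. The join is lossy.

No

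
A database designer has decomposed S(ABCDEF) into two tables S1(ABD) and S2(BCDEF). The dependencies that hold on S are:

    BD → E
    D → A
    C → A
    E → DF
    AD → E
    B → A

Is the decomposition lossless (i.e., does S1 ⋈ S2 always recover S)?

Yes

Common attributes: S1 ∩ S2 = {BD}.
Closure of {BD}: BD → E applies, adding E; D → A applies, adding A; E → DF applies, adding F. So (BD)⁺ = {ABDEF}.
This closure contains every attribute of S1, so S1 ∩ S2 → S1. The join is lossless.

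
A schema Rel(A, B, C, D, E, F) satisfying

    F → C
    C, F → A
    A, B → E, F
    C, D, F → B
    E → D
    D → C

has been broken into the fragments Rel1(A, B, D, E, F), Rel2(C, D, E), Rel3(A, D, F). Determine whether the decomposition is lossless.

Chase test. Columns are A, B, C, D, E, F; row i has aⱼ where attribute j ∈ Reli, else bᵢⱼ.
Initial tableau (one row per fragment):
  row 1: a1 a2 b13 a4 a5 a6
  row 2: b21 b22 a3 a4 a5 b26
  row 3: a1 b32 b33 a4 b35 a6
Rows 1 and 3 agree on F; apply F→C and equate their C entries.
Rows 1 and 3 agree on C, D, F; apply C, D, F→B and equate their B entries.
Rows 1 and 2 agree on D; apply D→C and equate their C entries.
Rows 1 and 3 agree on A, B; apply A, B→E, F and equate their E, F entries.
Row 1 is now all distinguished symbols — the join is lossless.

Yes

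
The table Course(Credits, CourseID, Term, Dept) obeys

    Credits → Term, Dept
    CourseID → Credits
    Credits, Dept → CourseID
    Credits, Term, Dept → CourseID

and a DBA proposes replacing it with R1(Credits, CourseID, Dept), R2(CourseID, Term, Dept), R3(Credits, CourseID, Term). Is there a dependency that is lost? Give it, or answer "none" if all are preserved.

Credits → Term, Dept: restricted closure across fragments reaches Term, Dept.
CourseID → Credits lies within R1.
Credits, Dept → CourseID lies within R1.
Credits, Term, Dept → CourseID: restricted closure across fragments reaches CourseID.
Every dependency is enforceable on the fragments, so the decomposition is dependency-preserving.

none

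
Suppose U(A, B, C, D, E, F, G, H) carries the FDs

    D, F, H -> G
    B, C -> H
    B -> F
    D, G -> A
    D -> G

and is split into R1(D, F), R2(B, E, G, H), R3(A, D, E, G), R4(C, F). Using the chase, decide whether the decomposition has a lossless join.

Chase test. Columns are A, B, C, D, E, F, G, H; row i has aⱼ where attribute j ∈ Ri, else bᵢⱼ.
Initial tableau (one row per fragment):
  row 1: b11 b12 b13 a4 b15 a6 b17 b18
  row 2: b21 a2 b23 b24 a5 b26 a7 a8
  row 3: a1 b32 b33 a4 a5 b36 a7 b38
  row 4: b41 b42 a3 b44 b45 a6 b47 b48
Rows 1 and 3 agree on D; apply D→G and equate their G entries.
Rows 1 and 3 agree on D, G; apply D, G→A and equate their A entries.
No row becomes fully distinguished — the join is lossy.

No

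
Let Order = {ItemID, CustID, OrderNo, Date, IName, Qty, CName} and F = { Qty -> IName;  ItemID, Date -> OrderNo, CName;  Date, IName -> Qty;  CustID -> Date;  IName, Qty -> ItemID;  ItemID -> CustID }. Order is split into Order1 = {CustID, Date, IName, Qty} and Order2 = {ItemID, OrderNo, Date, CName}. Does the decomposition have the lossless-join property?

No

Common attributes: Order1 ∩ Order2 = {Date}.
No dependency enlarges {Date}, so (Date)⁺ = {Date}.
The closure contains neither all of Order1 = {CustID, Date, IName, Qty} nor all of Order2 = {ItemID, OrderNo, Date, CName}, so the common attributes are not a superkey of either fragment. The join is lossy.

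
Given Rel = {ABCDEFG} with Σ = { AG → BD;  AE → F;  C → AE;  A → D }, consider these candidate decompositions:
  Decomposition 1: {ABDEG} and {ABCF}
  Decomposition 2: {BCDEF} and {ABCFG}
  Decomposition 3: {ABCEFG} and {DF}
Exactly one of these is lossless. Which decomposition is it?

Decomposition 1: common = {AB}, closure = {ABD} → lossy.
Decomposition 2: common = {BCF}, closure = {ABCDEF} → lossless.
Decomposition 3: common = {F}, closure = {F} → lossy.

Decomposition 2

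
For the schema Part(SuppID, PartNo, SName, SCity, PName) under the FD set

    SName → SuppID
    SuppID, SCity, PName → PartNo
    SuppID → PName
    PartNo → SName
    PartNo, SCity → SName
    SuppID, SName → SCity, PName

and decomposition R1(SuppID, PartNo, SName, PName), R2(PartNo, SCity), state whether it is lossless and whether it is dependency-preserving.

Lossless test: (PartNo)⁺ = {SuppID, PartNo, SName, SCity, PName}, which contains all of one fragment — lossless.
Dependency preservation: the restricted closure of {SuppID, SCity, PName} across the fragments never reaches {PartNo}, so SuppID, SCity, PName → PartNo cannot be enforced without a join — not preserved.

lossless but not dependency-preserving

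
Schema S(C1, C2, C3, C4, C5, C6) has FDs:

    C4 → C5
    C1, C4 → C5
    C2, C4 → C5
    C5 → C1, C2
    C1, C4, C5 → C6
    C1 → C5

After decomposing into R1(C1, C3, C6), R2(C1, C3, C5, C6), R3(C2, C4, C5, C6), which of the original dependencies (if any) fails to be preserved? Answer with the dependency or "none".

none

C4 → C5 lies within R3.
C1, C4 → C5: restricted closure across fragments reaches C5.
C2, C4 → C5 lies within R3.
C5 → C1, C2: restricted closure across fragments reaches C1, C2.
C1, C4, C5 → C6: restricted closure across fragments reaches C6.
C1 → C5 lies within R2.
Every dependency is enforceable on the fragments, so the decomposition is dependency-preserving.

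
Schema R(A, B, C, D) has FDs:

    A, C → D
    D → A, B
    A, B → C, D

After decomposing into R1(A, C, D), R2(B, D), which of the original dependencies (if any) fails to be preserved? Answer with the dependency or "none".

Check A, B → C, D: no single fragment contains all of {A, B, C, D}, and the restricted closure of {A, B} across the fragments never reaches {C, D}.
A, C → D is preserved.
D → A, B is preserved.

A, B → C, D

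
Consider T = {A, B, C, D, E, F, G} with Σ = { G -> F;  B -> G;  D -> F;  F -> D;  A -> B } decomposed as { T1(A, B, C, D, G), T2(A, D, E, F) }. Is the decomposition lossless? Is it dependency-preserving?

Lossless test: (A, D)⁺ = {A, B, D, F, G}, which is a superkey of neither fragment — lossy.
Dependency preservation: G → F is not contained in any single fragment, but the restricted closure of its left-hand side across the fragments still reaches the right-hand side; the remaining FDs each lie inside some fragment. All dependencies are preserved.

lossy but dependency-preserving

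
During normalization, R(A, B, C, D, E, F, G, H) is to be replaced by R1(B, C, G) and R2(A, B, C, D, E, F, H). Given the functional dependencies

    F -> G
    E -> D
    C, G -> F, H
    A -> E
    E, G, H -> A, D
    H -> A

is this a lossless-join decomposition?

Common attributes: R1 ∩ R2 = {B, C}.
No dependency enlarges {B, C}, so (B, C)⁺ = {B, C}.
The closure contains neither all of R1 = {B, C, G} nor all of R2 = {A, B, C, D, E, F, H}, so the common attributes are not a superkey of either fragment. The join is lossy.

No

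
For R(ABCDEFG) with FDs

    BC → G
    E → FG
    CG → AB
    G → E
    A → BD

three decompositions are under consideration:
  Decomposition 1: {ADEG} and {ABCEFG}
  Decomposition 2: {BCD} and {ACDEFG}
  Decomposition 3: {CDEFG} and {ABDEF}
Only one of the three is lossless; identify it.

Decomposition 1

Decomposition 1: common = {AEG}, closure = {ABDEFG} → lossless.
Decomposition 2: common = {CD}, closure = {CD} → lossy.
Decomposition 3: common = {DEF}, closure = {DEFG} → lossy.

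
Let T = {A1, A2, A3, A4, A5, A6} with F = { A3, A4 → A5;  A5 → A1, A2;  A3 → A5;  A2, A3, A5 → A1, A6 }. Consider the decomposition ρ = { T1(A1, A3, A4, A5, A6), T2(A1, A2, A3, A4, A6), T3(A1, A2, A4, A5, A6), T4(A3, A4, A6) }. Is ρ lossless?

Chase test. Columns are A1, A2, A3, A4, A5, A6; row i has aⱼ where attribute j ∈ Ti, else bᵢⱼ.
Initial tableau (one row per fragment):
  row 1: a1 b12 a3 a4 a5 a6
  row 2: a1 a2 a3 a4 b25 a6
  row 3: a1 a2 b33 a4 a5 a6
  row 4: b41 b42 a3 a4 b45 a6
Rows 1 and 2 agree on A3, A4; apply A3, A4→A5 and equate their A5 entries.
Rows 1 and 4 agree on A3, A4; apply A3, A4→A5 and equate their A5 entries.
Rows 1 and 2 agree on A5; apply A5→A1, A2 and equate their A1, A2 entries.
Rows 1 and 4 agree on A5; apply A5→A1, A2 and equate their A1, A2 entries.
Row 1 is now all distinguished symbols — the join is lossless.

Yes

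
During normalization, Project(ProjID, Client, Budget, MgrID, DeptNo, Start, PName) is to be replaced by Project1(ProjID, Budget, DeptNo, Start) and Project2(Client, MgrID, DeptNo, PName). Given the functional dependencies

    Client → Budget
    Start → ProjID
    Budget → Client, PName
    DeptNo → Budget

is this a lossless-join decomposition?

Common attributes: Project1 ∩ Project2 = {DeptNo}.
Closure of {DeptNo}: DeptNo → Budget applies, adding Budget; Budget → Client, PName applies, adding Client, PName. So (DeptNo)⁺ = {Client, Budget, DeptNo, PName}.
The closure contains neither all of Project1 = {ProjID, Budget, DeptNo, Start} nor all of Project2 = {Client, MgrID, DeptNo, PName}, so the common attributes are not a superkey of either fragment. The join is lossy.

No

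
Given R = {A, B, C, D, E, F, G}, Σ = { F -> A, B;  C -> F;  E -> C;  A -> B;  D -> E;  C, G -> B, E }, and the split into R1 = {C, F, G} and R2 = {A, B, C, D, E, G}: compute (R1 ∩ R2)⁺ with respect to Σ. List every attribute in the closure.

R1 ∩ R2 = {C, G}.
C → F applies, adding F
C, G → B, E applies, adding B, E
F → A, B applies, adding A
Closure: {A, B, C, E, F, G}.

A, B, C, E, F, G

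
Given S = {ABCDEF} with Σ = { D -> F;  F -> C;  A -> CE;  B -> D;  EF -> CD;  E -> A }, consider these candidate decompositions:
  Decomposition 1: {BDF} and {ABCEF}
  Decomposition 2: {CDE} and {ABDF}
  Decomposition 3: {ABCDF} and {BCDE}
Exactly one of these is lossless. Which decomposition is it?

Decomposition 1: common = {BF}, closure = {BCDF} → lossless.
Decomposition 2: common = {D}, closure = {CDF} → lossy.
Decomposition 3: common = {BCD}, closure = {BCDF} → lossy.

Decomposition 1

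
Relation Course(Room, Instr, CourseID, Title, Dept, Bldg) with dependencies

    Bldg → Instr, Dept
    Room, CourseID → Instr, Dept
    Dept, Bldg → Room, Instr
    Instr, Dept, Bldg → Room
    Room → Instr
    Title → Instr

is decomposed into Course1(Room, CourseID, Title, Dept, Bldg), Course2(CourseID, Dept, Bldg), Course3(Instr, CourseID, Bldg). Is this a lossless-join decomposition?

Yes

Chase test. Columns are Room, Instr, CourseID, Title, Dept, Bldg; row i has aⱼ where attribute j ∈ Coursei, else bᵢⱼ.
Initial tableau (one row per fragment):
  row 1: a1 b12 a3 a4 a5 a6
  row 2: b21 b22 a3 b24 a5 a6
  row 3: b31 a2 a3 b34 b35 a6
Rows 1 and 2 agree on Bldg; apply Bldg→Instr, Dept and equate their Instr, Dept entries.
Rows 1 and 3 agree on Bldg; apply Bldg→Instr, Dept and equate their Instr, Dept entries.
Rows 1 and 2 agree on Dept, Bldg; apply Dept, Bldg→Room, Instr and equate their Room, Instr entries.
Rows 1 and 3 agree on Dept, Bldg; apply Dept, Bldg→Room, Instr and equate their Room, Instr entries.
Row 1 is now all distinguished symbols — the join is lossless.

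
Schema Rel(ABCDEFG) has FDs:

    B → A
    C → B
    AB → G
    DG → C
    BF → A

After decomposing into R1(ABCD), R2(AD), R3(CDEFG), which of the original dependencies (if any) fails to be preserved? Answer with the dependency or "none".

AB → G

Check AB → G: no single fragment contains all of {ABG}, and the restricted closure of {AB} across the fragments never reaches {G}.
B → A is preserved.
C → B is preserved.
DG → C is preserved.
BF → A is preserved.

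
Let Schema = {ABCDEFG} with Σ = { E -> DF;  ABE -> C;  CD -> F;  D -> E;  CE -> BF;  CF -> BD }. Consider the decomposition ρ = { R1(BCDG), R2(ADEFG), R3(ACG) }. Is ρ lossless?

No

Chase test. Columns are ABCDEFG; row i has aⱼ where attribute j ∈ Ri, else bᵢⱼ.
Initial tableau (one row per fragment):
  row 1: b11 a2 a3 a4 b15 b16 a7
  row 2: a1 b22 b23 a4 a5 a6 a7
  row 3: a1 b32 a3 b34 b35 b36 a7
Rows 1 and 2 agree on D; apply D→E and equate their E entries.
Rows 1 and 2 agree on E; apply E→DF and equate their DF entries.
No row becomes fully distinguished — the join is lossy.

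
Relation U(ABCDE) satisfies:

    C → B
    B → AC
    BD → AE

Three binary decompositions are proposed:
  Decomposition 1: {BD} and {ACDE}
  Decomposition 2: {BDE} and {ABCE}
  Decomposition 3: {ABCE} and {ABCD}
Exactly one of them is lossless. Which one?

Decomposition 1: common = {D}, closure = {D} → lossy.
Decomposition 2: common = {BE}, closure = {ABCE} → lossless.
Decomposition 3: common = {ABC}, closure = {ABC} → lossy.

Decomposition 2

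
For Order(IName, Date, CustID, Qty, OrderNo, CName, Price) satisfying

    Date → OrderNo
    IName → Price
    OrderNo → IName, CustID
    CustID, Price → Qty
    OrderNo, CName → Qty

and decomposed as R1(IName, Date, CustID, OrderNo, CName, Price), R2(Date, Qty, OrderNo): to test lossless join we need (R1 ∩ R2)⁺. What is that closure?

R1 ∩ R2 = {Date, OrderNo}.
OrderNo → IName, CustID applies, adding IName, CustID
IName → Price applies, adding Price
CustID, Price → Qty applies, adding Qty
Closure: {IName, Date, CustID, Qty, OrderNo, Price}.

IName, Date, CustID, Qty, OrderNo, Price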